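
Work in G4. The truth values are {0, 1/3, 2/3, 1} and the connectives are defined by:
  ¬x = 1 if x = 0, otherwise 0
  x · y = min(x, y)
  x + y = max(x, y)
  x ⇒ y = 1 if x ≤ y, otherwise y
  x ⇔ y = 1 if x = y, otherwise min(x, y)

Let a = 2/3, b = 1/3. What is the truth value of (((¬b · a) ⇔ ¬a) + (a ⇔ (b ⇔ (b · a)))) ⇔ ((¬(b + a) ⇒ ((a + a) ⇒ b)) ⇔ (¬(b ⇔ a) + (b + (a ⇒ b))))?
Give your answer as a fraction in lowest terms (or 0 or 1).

1/3

¬b = ¬1/3 = 0
¬b · a = 0 · 2/3 = 0
¬a = ¬2/3 = 0
(¬b · a) ⇔ ¬a = 0 ⇔ 0 = 1
b · a = 1/3 · 2/3 = 1/3
b ⇔ (b · a) = 1/3 ⇔ 1/3 = 1
a ⇔ (b ⇔ (b · a)) = 2/3 ⇔ 1 = 2/3
((¬b · a) ⇔ ¬a) + (a ⇔ (b ⇔ (b · a))) = 1 + 2/3 = 1
b + a = 1/3 + 2/3 = 2/3
¬(b + a) = ¬2/3 = 0
a + a = 2/3 + 2/3 = 2/3
(a + a) ⇒ b = 2/3 ⇒ 1/3 = 1/3
¬(b + a) ⇒ ((a + a) ⇒ b) = 0 ⇒ 1/3 = 1
b ⇔ a = 1/3 ⇔ 2/3 = 1/3
¬(b ⇔ a) = ¬1/3 = 0
a ⇒ b = 2/3 ⇒ 1/3 = 1/3
b + (a ⇒ b) = 1/3 + 1/3 = 1/3
¬(b ⇔ a) + (b + (a ⇒ b)) = 0 + 1/3 = 1/3
(¬(b + a) ⇒ ((a + a) ⇒ b)) ⇔ (¬(b ⇔ a) + (b + (a ⇒ b))) = 1 ⇔ 1/3 = 1/3
(((¬b · a) ⇔ ¬a) + (a ⇔ (b ⇔ (b · a)))) ⇔ ((¬(b + a) ⇒ ((a + a) ⇒ b)) ⇔ (¬(b ⇔ a) + (b + (a ⇒ b)))) = 1 ⇔ 1/3 = 1/3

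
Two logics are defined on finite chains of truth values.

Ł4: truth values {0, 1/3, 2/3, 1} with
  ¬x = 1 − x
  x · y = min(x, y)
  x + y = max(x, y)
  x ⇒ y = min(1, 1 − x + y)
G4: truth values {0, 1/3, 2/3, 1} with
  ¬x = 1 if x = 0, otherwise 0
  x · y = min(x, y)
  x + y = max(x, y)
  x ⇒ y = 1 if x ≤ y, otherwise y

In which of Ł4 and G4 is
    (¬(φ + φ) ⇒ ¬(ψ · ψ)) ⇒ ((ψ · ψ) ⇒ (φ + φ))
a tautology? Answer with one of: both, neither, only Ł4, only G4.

only Ł4

In Ł4: every assignment gives 1 — tautology.
In G4: at φ = 1/3, ψ = 2/3 the value is 1/3 — not a tautology.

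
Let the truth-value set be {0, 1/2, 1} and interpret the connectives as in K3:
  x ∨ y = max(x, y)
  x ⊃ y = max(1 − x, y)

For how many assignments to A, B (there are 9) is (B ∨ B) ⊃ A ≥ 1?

5

A = 0, B = 0 ↦ 1  ≥
A = 0, B = 1/2 ↦ 1/2  <
A = 0, B = 1 ↦ 0  <
A = 1/2, B = 0 ↦ 1  ≥
A = 1/2, B = 1/2 ↦ 1/2  <
A = 1/2, B = 1 ↦ 1/2  <
A = 1, B = 0 ↦ 1  ≥
A = 1, B = 1/2 ↦ 1  ≥
A = 1, B = 1 ↦ 1  ≥
So 5 of the 9 assignments meet the threshold.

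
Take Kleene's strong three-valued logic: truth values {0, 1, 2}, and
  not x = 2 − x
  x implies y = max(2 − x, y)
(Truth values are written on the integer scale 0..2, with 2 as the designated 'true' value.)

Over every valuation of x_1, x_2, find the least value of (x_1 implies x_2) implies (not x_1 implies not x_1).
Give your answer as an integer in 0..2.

Take x_1 = 1, x_2 = 0:
x_1 implies x_2 = 1 implies 0 = 1
not x_1 = not 1 = 1
not x_1 = not 1 = 1
not x_1 implies not x_1 = 1 implies 1 = 1
(x_1 implies x_2) implies (not x_1 implies not x_1) = 1 implies 1 = 1
No assignment yields a value below 1, so this is the minimum.

1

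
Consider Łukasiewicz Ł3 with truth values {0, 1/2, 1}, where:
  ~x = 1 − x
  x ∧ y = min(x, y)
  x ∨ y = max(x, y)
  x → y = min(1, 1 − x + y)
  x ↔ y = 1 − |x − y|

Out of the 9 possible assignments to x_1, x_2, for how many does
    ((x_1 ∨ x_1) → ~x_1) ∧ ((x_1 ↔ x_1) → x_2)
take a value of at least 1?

2

x_1 = 0, x_2 = 0 ↦ 0  <
x_1 = 0, x_2 = 1/2 ↦ 1/2  <
x_1 = 0, x_2 = 1 ↦ 1  ≥
x_1 = 1/2, x_2 = 0 ↦ 0  <
x_1 = 1/2, x_2 = 1/2 ↦ 1/2  <
x_1 = 1/2, x_2 = 1 ↦ 1  ≥
x_1 = 1, x_2 = 0 ↦ 0  <
x_1 = 1, x_2 = 1/2 ↦ 0  <
x_1 = 1, x_2 = 1 ↦ 0  <
So 2 of the 9 assignments meet the threshold.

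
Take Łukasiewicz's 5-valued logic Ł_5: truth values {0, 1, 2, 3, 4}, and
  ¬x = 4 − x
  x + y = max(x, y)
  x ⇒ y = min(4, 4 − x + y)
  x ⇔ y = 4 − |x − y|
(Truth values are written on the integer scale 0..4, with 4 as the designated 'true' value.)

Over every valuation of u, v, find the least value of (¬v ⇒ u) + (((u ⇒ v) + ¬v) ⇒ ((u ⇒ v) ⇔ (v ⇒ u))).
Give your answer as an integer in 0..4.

2

Take u = 0, v = 2:
¬v = ¬2 = 2
¬v ⇒ u = 2 ⇒ 0 = 2
u ⇒ v = 0 ⇒ 2 = 4
¬v = ¬2 = 2
(u ⇒ v) + ¬v = 4 + 2 = 4
u ⇒ v = 0 ⇒ 2 = 4
v ⇒ u = 2 ⇒ 0 = 2
(u ⇒ v) ⇔ (v ⇒ u) = 4 ⇔ 2 = 2
((u ⇒ v) + ¬v) ⇒ ((u ⇒ v) ⇔ (v ⇒ u)) = 4 ⇒ 2 = 2
(¬v ⇒ u) + (((u ⇒ v) + ¬v) ⇒ ((u ⇒ v) ⇔ (v ⇒ u))) = 2 + 2 = 2
No assignment yields a value below 2, so this is the minimum.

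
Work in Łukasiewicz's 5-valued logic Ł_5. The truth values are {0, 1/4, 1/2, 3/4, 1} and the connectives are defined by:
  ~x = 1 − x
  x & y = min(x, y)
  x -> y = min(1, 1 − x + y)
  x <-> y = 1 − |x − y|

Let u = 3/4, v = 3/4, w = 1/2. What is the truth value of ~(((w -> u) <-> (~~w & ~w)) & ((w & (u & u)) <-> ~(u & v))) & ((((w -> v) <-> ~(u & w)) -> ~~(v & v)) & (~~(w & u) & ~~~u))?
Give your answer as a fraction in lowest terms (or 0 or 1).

1/4

w -> u = 1/2 -> 3/4 = 1
~w = ~1/2 = 1/2
~~w = ~1/2 = 1/2
~w = ~1/2 = 1/2
~~w & ~w = 1/2 & 1/2 = 1/2
(w -> u) <-> (~~w & ~w) = 1 <-> 1/2 = 1/2
u & u = 3/4 & 3/4 = 3/4
w & (u & u) = 1/2 & 3/4 = 1/2
u & v = 3/4 & 3/4 = 3/4
~(u & v) = ~3/4 = 1/4
(w & (u & u)) <-> ~(u & v) = 1/2 <-> 1/4 = 3/4
((w -> u) <-> (~~w & ~w)) & ((w & (u & u)) <-> ~(u & v)) = 1/2 & 3/4 = 1/2
~(((w -> u) <-> (~~w & ~w)) & ((w & (u & u)) <-> ~(u & v))) = ~1/2 = 1/2
w -> v = 1/2 -> 3/4 = 1
u & w = 3/4 & 1/2 = 1/2
~(u & w) = ~1/2 = 1/2
(w -> v) <-> ~(u & w) = 1 <-> 1/2 = 1/2
v & v = 3/4 & 3/4 = 3/4
~(v & v) = ~3/4 = 1/4
~~(v & v) = ~1/4 = 3/4
((w -> v) <-> ~(u & w)) -> ~~(v & v) = 1/2 -> 3/4 = 1
w & u = 1/2 & 3/4 = 1/2
~(w & u) = ~1/2 = 1/2
~~(w & u) = ~1/2 = 1/2
~u = ~3/4 = 1/4
~~u = ~1/4 = 3/4
~~~u = ~3/4 = 1/4
~~(w & u) & ~~~u = 1/2 & 1/4 = 1/4
(((w -> v) <-> ~(u & w)) -> ~~(v & v)) & (~~(w & u) & ~~~u) = 1 & 1/4 = 1/4
~(((w -> u) <-> (~~w & ~w)) & ((w & (u & u)) <-> ~(u & v))) & ((((w -> v) <-> ~(u & w)) -> ~~(v & v)) & (~~(w & u) & ~~~u)) = 1/2 & 1/4 = 1/4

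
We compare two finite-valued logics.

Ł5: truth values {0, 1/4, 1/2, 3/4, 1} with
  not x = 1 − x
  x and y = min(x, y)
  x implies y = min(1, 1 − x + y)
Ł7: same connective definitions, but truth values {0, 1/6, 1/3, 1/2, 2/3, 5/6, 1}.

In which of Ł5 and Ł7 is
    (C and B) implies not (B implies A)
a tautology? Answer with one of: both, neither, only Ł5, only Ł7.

neither

In Ł5: at A = 1/4, B = 1/4, C = 1/4 the value is 3/4 — not a tautology.
In Ł7: at A = 1/6, B = 1/6, C = 1/6 the value is 5/6 — not a tautology.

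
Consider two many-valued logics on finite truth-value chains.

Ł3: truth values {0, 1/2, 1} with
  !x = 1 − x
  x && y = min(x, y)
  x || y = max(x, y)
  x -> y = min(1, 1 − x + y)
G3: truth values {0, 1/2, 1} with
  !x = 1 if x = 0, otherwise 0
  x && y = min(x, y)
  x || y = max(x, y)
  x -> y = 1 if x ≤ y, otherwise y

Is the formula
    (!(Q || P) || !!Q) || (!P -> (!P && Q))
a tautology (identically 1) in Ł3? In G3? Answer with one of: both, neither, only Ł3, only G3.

In Ł3: at P = 0, Q = 1/2 the value is 1/2 — not a tautology.
In G3: every assignment gives 1 — tautology.

only G3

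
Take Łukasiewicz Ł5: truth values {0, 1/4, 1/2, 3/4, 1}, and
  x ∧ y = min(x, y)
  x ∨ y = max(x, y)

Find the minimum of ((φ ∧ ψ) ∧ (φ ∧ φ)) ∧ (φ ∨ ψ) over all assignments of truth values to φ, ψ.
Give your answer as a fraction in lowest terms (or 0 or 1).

Take φ = 0, ψ = 0:
φ ∧ ψ = 0 ∧ 0 = 0
φ ∧ φ = 0 ∧ 0 = 0
(φ ∧ ψ) ∧ (φ ∧ φ) = 0 ∧ 0 = 0
φ ∨ ψ = 0 ∨ 0 = 0
((φ ∧ ψ) ∧ (φ ∧ φ)) ∧ (φ ∨ ψ) = 0 ∧ 0 = 0
No assignment yields a value below 0, so this is the minimum.

0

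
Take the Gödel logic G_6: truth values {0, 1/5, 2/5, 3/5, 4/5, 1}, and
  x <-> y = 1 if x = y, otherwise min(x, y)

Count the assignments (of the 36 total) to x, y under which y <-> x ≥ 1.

value 1: 6 assignments (counts)
value 4/5: 2 assignments
value 3/5: 4 assignments
value 2/5: 6 assignments
value 1/5: 8 assignments
value 0: 10 assignments
So 6 of the 36 assignments meet the threshold.

6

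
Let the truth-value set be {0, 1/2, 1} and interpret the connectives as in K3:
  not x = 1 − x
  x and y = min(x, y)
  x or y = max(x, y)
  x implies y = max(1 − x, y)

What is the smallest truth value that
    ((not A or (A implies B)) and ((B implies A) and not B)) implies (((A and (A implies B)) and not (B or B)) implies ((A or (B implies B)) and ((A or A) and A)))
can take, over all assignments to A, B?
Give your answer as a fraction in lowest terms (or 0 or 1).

1/2

Take A = 1/2, B = 0:
not A = not 1/2 = 1/2
A implies B = 1/2 implies 0 = 1/2
not A or (A implies B) = 1/2 or 1/2 = 1/2
B implies A = 0 implies 1/2 = 1
not B = not 0 = 1
(B implies A) and not B = 1 and 1 = 1
(not A or (A implies B)) and ((B implies A) and not B) = 1/2 and 1 = 1/2
A implies B = 1/2 implies 0 = 1/2
A and (A implies B) = 1/2 and 1/2 = 1/2
B or B = 0 or 0 = 0
not (B or B) = not 0 = 1
(A and (A implies B)) and not (B or B) = 1/2 and 1 = 1/2
B implies B = 0 implies 0 = 1
A or (B implies B) = 1/2 or 1 = 1
A or A = 1/2 or 1/2 = 1/2
(A or A) and A = 1/2 and 1/2 = 1/2
(A or (B implies B)) and ((A or A) and A) = 1 and 1/2 = 1/2
((A and (A implies B)) and not (B or B)) implies ((A or (B implies B)) and ((A or A) and A)) = 1/2 implies 1/2 = 1/2
((not A or (A implies B)) and ((B implies A) and not B)) implies (((A and (A implies B)) and not (B or B)) implies ((A or (B implies B)) and ((A or A) and A))) = 1/2 implies 1/2 = 1/2
No assignment yields a value below 1/2, so this is the minimum.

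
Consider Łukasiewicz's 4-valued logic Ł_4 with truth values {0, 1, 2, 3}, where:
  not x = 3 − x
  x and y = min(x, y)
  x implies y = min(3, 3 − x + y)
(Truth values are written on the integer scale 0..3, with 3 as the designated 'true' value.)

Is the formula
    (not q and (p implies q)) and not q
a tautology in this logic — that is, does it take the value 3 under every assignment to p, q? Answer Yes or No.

No

Counterexample: take p = 0, q = 1.
not q = not 1 = 2
p implies q = 0 implies 1 = 3
not q and (p implies q) = 2 and 3 = 2
(not q and (p implies q)) and not q = 2 and 2 = 2
This gives 2 ≠ 3.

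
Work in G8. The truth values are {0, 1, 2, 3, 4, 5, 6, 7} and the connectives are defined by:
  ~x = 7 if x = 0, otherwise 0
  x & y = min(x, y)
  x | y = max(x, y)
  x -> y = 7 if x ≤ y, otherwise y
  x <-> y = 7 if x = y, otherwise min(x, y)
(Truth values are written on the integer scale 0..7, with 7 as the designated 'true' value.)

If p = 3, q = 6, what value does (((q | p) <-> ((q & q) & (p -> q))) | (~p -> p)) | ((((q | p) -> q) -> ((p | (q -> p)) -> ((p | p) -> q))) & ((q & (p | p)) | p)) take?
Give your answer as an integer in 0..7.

q | p = 6 | 3 = 6
q & q = 6 & 6 = 6
p -> q = 3 -> 6 = 7
(q & q) & (p -> q) = 6 & 7 = 6
(q | p) <-> ((q & q) & (p -> q)) = 6 <-> 6 = 7
~p = ~3 = 0
~p -> p = 0 -> 3 = 7
((q | p) <-> ((q & q) & (p -> q))) | (~p -> p) = 7 | 7 = 7
q | p = 6 | 3 = 6
(q | p) -> q = 6 -> 6 = 7
q -> p = 6 -> 3 = 3
p | (q -> p) = 3 | 3 = 3
p | p = 3 | 3 = 3
(p | p) -> q = 3 -> 6 = 7
(p | (q -> p)) -> ((p | p) -> q) = 3 -> 7 = 7
((q | p) -> q) -> ((p | (q -> p)) -> ((p | p) -> q)) = 7 -> 7 = 7
p | p = 3 | 3 = 3
q & (p | p) = 6 & 3 = 3
(q & (p | p)) | p = 3 | 3 = 3
(((q | p) -> q) -> ((p | (q -> p)) -> ((p | p) -> q))) & ((q & (p | p)) | p) = 7 & 3 = 3
(((q | p) <-> ((q & q) & (p -> q))) | (~p -> p)) | ((((q | p) -> q) -> ((p | (q -> p)) -> ((p | p) -> q))) & ((q & (p | p)) | p)) = 7 | 3 = 7

7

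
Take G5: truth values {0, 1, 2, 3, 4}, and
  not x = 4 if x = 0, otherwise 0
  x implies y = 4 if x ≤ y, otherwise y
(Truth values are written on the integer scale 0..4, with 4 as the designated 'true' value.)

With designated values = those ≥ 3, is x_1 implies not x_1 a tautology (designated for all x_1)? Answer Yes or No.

No

Counterexample: take x_1 = 1.
not x_1 = not 1 = 0
x_1 implies not x_1 = 1 implies 0 = 0
This gives 0, which is below 3.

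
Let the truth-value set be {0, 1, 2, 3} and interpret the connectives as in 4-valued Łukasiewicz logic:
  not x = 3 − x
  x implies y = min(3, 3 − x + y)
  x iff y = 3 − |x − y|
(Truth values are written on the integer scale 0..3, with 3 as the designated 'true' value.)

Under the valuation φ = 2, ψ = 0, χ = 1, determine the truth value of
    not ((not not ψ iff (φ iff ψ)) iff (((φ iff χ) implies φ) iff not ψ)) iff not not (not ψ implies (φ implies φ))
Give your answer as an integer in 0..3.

1

not ψ = not 0 = 3
not not ψ = not 3 = 0
φ iff ψ = 2 iff 0 = 1
not not ψ iff (φ iff ψ) = 0 iff 1 = 2
φ iff χ = 2 iff 1 = 2
(φ iff χ) implies φ = 2 implies 2 = 3
not ψ = not 0 = 3
((φ iff χ) implies φ) iff not ψ = 3 iff 3 = 3
(not not ψ iff (φ iff ψ)) iff (((φ iff χ) implies φ) iff not ψ) = 2 iff 3 = 2
not ((not not ψ iff (φ iff ψ)) iff (((φ iff χ) implies φ) iff not ψ)) = not 2 = 1
not ψ = not 0 = 3
φ implies φ = 2 implies 2 = 3
not ψ implies (φ implies φ) = 3 implies 3 = 3
not (not ψ implies (φ implies φ)) = not 3 = 0
not not (not ψ implies (φ implies φ)) = not 0 = 3
not ((not not ψ iff (φ iff ψ)) iff (((φ iff χ) implies φ) iff not ψ)) iff not not (not ψ implies (φ implies φ)) = 1 iff 3 = 1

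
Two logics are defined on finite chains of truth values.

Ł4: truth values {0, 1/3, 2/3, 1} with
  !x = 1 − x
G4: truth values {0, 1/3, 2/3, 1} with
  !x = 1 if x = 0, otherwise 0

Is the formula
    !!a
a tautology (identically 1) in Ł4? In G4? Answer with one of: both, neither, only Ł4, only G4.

In Ł4: at a = 0 the value is 0 — not a tautology.
In G4: at a = 0 the value is 0 — not a tautology.

neither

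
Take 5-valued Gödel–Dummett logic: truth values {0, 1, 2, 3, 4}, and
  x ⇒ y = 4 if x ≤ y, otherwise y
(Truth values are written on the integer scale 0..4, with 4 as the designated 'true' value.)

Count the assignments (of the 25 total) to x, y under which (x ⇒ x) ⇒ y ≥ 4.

value 4: 5 assignments (counts)
value 3: 5 assignments
value 2: 5 assignments
value 1: 5 assignments
value 0: 5 assignments
So 5 of the 25 assignments meet the threshold.

5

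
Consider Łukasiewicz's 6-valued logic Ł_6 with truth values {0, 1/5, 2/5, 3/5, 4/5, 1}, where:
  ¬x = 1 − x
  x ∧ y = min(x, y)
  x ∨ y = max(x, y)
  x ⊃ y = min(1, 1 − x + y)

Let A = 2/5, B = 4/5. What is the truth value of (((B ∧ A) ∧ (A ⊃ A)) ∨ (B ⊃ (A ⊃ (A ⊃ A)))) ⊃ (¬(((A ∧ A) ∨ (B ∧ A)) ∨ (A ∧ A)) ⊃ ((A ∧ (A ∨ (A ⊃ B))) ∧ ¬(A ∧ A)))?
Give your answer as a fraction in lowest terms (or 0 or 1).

4/5

B ∧ A = 4/5 ∧ 2/5 = 2/5
A ⊃ A = 2/5 ⊃ 2/5 = 1
(B ∧ A) ∧ (A ⊃ A) = 2/5 ∧ 1 = 2/5
A ⊃ A = 2/5 ⊃ 2/5 = 1
A ⊃ (A ⊃ A) = 2/5 ⊃ 1 = 1
B ⊃ (A ⊃ (A ⊃ A)) = 4/5 ⊃ 1 = 1
((B ∧ A) ∧ (A ⊃ A)) ∨ (B ⊃ (A ⊃ (A ⊃ A))) = 2/5 ∨ 1 = 1
A ∧ A = 2/5 ∧ 2/5 = 2/5
B ∧ A = 4/5 ∧ 2/5 = 2/5
(A ∧ A) ∨ (B ∧ A) = 2/5 ∨ 2/5 = 2/5
A ∧ A = 2/5 ∧ 2/5 = 2/5
((A ∧ A) ∨ (B ∧ A)) ∨ (A ∧ A) = 2/5 ∨ 2/5 = 2/5
¬(((A ∧ A) ∨ (B ∧ A)) ∨ (A ∧ A)) = ¬2/5 = 3/5
A ⊃ B = 2/5 ⊃ 4/5 = 1
A ∨ (A ⊃ B) = 2/5 ∨ 1 = 1
A ∧ (A ∨ (A ⊃ B)) = 2/5 ∧ 1 = 2/5
A ∧ A = 2/5 ∧ 2/5 = 2/5
¬(A ∧ A) = ¬2/5 = 3/5
(A ∧ (A ∨ (A ⊃ B))) ∧ ¬(A ∧ A) = 2/5 ∧ 3/5 = 2/5
¬(((A ∧ A) ∨ (B ∧ A)) ∨ (A ∧ A)) ⊃ ((A ∧ (A ∨ (A ⊃ B))) ∧ ¬(A ∧ A)) = 3/5 ⊃ 2/5 = 4/5
(((B ∧ A) ∧ (A ⊃ A)) ∨ (B ⊃ (A ⊃ (A ⊃ A)))) ⊃ (¬(((A ∧ A) ∨ (B ∧ A)) ∨ (A ∧ A)) ⊃ ((A ∧ (A ∨ (A ⊃ B))) ∧ ¬(A ∧ A))) = 1 ⊃ 4/5 = 4/5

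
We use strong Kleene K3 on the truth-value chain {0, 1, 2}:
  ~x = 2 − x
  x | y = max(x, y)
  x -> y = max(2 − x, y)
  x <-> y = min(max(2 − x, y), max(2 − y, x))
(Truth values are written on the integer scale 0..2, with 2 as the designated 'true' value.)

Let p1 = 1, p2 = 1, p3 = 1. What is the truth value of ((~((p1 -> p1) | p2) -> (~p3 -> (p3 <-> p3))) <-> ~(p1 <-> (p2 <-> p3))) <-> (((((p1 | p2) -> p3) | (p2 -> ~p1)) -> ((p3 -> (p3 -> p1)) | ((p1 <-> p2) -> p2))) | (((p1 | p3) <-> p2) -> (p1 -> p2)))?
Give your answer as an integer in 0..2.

1

p1 -> p1 = 1 -> 1 = 1
(p1 -> p1) | p2 = 1 | 1 = 1
~((p1 -> p1) | p2) = ~1 = 1
~p3 = ~1 = 1
p3 <-> p3 = 1 <-> 1 = 1
~p3 -> (p3 <-> p3) = 1 -> 1 = 1
~((p1 -> p1) | p2) -> (~p3 -> (p3 <-> p3)) = 1 -> 1 = 1
p2 <-> p3 = 1 <-> 1 = 1
p1 <-> (p2 <-> p3) = 1 <-> 1 = 1
~(p1 <-> (p2 <-> p3)) = ~1 = 1
(~((p1 -> p1) | p2) -> (~p3 -> (p3 <-> p3))) <-> ~(p1 <-> (p2 <-> p3)) = 1 <-> 1 = 1
p1 | p2 = 1 | 1 = 1
(p1 | p2) -> p3 = 1 -> 1 = 1
~p1 = ~1 = 1
p2 -> ~p1 = 1 -> 1 = 1
((p1 | p2) -> p3) | (p2 -> ~p1) = 1 | 1 = 1
p3 -> p1 = 1 -> 1 = 1
p3 -> (p3 -> p1) = 1 -> 1 = 1
p1 <-> p2 = 1 <-> 1 = 1
(p1 <-> p2) -> p2 = 1 -> 1 = 1
(p3 -> (p3 -> p1)) | ((p1 <-> p2) -> p2) = 1 | 1 = 1
(((p1 | p2) -> p3) | (p2 -> ~p1)) -> ((p3 -> (p3 -> p1)) | ((p1 <-> p2) -> p2)) = 1 -> 1 = 1
p1 | p3 = 1 | 1 = 1
(p1 | p3) <-> p2 = 1 <-> 1 = 1
p1 -> p2 = 1 -> 1 = 1
((p1 | p3) <-> p2) -> (p1 -> p2) = 1 -> 1 = 1
((((p1 | p2) -> p3) | (p2 -> ~p1)) -> ((p3 -> (p3 -> p1)) | ((p1 <-> p2) -> p2))) | (((p1 | p3) <-> p2) -> (p1 -> p2)) = 1 | 1 = 1
((~((p1 -> p1) | p2) -> (~p3 -> (p3 <-> p3))) <-> ~(p1 <-> (p2 <-> p3))) <-> (((((p1 | p2) -> p3) | (p2 -> ~p1)) -> ((p3 -> (p3 -> p1)) | ((p1 <-> p2) -> p2))) | (((p1 | p3) <-> p2) -> (p1 -> p2))) = 1 <-> 1 = 1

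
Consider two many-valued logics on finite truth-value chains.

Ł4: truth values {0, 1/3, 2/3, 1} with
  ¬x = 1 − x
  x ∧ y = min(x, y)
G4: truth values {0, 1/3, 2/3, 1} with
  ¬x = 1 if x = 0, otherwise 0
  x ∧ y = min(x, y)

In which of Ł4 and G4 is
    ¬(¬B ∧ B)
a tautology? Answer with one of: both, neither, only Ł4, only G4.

In Ł4: at B = 1/3 the value is 2/3 — not a tautology.
In G4: every assignment gives 1 — tautology.

only G4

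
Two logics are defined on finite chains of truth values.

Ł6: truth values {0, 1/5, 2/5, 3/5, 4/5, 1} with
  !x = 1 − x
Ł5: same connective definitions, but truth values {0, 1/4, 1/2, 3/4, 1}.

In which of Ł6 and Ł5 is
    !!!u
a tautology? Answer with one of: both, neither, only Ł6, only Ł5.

In Ł6: at u = 1/5 the value is 4/5 — not a tautology.
In Ł5: at u = 1/4 the value is 3/4 — not a tautology.

neither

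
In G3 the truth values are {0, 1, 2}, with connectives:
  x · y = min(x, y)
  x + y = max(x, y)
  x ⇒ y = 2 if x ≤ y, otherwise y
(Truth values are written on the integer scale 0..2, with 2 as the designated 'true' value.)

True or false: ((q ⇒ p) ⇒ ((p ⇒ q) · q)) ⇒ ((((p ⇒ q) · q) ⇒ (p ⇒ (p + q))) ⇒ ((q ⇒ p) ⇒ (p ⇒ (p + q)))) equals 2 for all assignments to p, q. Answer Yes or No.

p = 0, q = 0 ↦ 2
p = 0, q = 1 ↦ 2
p = 0, q = 2 ↦ 2
p = 1, q = 0 ↦ 2
p = 1, q = 1 ↦ 2
p = 1, q = 2 ↦ 2
p = 2, q = 0 ↦ 2
p = 2, q = 1 ↦ 2
p = 2, q = 2 ↦ 2
Every assignment gives a value ≥ 2.

Yes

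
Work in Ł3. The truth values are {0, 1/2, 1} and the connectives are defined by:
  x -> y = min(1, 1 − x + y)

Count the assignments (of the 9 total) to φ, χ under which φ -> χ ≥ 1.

6

φ = 0, χ = 0 ↦ 1  ≥
φ = 0, χ = 1/2 ↦ 1  ≥
φ = 0, χ = 1 ↦ 1  ≥
φ = 1/2, χ = 0 ↦ 1/2  <
φ = 1/2, χ = 1/2 ↦ 1  ≥
φ = 1/2, χ = 1 ↦ 1  ≥
φ = 1, χ = 0 ↦ 0  <
φ = 1, χ = 1/2 ↦ 1/2  <
φ = 1, χ = 1 ↦ 1  ≥
So 6 of the 9 assignments meet the threshold.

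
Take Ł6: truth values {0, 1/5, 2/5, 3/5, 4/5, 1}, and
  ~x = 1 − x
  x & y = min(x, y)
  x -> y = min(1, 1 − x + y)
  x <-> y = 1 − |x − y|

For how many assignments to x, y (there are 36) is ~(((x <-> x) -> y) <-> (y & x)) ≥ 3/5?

6

value 1: 1 assignment (counts)
value 4/5: 2 assignments (counts)
value 3/5: 3 assignments (counts)
value 2/5: 4 assignments
value 1/5: 5 assignments
value 0: 21 assignments
So 6 of the 36 assignments meet the threshold.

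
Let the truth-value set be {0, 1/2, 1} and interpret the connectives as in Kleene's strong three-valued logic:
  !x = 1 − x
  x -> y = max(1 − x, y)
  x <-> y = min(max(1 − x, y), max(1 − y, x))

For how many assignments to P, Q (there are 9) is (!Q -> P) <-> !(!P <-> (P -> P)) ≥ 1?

P = 0, Q = 0 ↦ 1  ≥
P = 0, Q = 1/2 ↦ 1/2  <
P = 0, Q = 1 ↦ 0  <
P = 1/2, Q = 0 ↦ 1/2  <
P = 1/2, Q = 1/2 ↦ 1/2  <
P = 1/2, Q = 1 ↦ 1/2  <
P = 1, Q = 0 ↦ 1  ≥
P = 1, Q = 1/2 ↦ 1  ≥
P = 1, Q = 1 ↦ 1  ≥
So 4 of the 9 assignments meet the threshold.

4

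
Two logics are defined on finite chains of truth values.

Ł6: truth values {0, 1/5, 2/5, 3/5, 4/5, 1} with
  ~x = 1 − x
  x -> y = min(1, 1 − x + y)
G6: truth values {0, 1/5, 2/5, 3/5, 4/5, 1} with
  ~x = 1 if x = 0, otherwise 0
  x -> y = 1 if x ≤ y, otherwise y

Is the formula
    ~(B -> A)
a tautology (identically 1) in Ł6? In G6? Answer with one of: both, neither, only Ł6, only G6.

neither

In Ł6: at A = 0, B = 0 the value is 0 — not a tautology.
In G6: at A = 0, B = 0 the value is 0 — not a tautology.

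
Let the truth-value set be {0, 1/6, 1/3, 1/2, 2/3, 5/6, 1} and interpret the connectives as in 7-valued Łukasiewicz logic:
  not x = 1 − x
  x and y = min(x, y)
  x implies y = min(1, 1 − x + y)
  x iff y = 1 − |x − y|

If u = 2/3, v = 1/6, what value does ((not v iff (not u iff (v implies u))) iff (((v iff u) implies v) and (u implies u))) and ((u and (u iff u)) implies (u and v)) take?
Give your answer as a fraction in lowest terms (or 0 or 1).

not v = not 1/6 = 5/6
not u = not 2/3 = 1/3
v implies u = 1/6 implies 2/3 = 1
not u iff (v implies u) = 1/3 iff 1 = 1/3
not v iff (not u iff (v implies u)) = 5/6 iff 1/3 = 1/2
v iff u = 1/6 iff 2/3 = 1/2
(v iff u) implies v = 1/2 implies 1/6 = 2/3
u implies u = 2/3 implies 2/3 = 1
((v iff u) implies v) and (u implies u) = 2/3 and 1 = 2/3
(not v iff (not u iff (v implies u))) iff (((v iff u) implies v) and (u implies u)) = 1/2 iff 2/3 = 5/6
u iff u = 2/3 iff 2/3 = 1
u and (u iff u) = 2/3 and 1 = 2/3
u and v = 2/3 and 1/6 = 1/6
(u and (u iff u)) implies (u and v) = 2/3 implies 1/6 = 1/2
((not v iff (not u iff (v implies u))) iff (((v iff u) implies v) and (u implies u))) and ((u and (u iff u)) implies (u and v)) = 5/6 and 1/2 = 1/2

1/2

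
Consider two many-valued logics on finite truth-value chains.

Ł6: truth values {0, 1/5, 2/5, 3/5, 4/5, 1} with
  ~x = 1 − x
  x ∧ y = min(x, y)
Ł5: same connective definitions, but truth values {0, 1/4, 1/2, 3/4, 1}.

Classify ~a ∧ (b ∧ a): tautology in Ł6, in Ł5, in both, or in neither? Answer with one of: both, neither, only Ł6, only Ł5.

neither

In Ł6: at a = 0, b = 0 the value is 0 — not a tautology.
In Ł5: at a = 0, b = 0 the value is 0 — not a tautology.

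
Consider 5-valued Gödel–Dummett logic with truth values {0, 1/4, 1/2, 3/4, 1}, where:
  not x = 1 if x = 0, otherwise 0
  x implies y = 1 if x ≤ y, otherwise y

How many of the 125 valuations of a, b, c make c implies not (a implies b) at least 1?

41

value 1: 41 assignments (counts)
value 0: 84 assignments
So 41 of the 125 assignments meet the threshold.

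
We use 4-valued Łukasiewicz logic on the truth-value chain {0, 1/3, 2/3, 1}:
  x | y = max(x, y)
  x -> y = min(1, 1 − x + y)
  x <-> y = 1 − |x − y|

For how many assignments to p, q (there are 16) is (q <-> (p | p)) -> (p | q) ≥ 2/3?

14

p = 0, q = 0 ↦ 0  <
p = 0, q = 1/3 ↦ 2/3  ≥
p = 0, q = 2/3 ↦ 1  ≥
p = 0, q = 1 ↦ 1  ≥
p = 1/3, q = 0 ↦ 2/3  ≥
p = 1/3, q = 1/3 ↦ 1/3  <
p = 1/3, q = 2/3 ↦ 1  ≥
p = 1/3, q = 1 ↦ 1  ≥
p = 2/3, q = 0 ↦ 1  ≥
p = 2/3, q = 1/3 ↦ 1  ≥
p = 2/3, q = 2/3 ↦ 2/3  ≥
p = 2/3, q = 1 ↦ 1  ≥
p = 1, q = 0 ↦ 1  ≥
p = 1, q = 1/3 ↦ 1  ≥
p = 1, q = 2/3 ↦ 1  ≥
p = 1, q = 1 ↦ 1  ≥
So 14 of the 16 assignments meet the threshold.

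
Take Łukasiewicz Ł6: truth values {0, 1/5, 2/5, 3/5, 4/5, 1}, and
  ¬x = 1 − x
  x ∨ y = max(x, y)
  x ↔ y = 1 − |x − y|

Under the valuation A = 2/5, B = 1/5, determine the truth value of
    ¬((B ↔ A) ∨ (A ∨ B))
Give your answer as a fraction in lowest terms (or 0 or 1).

B ↔ A = 1/5 ↔ 2/5 = 4/5
A ∨ B = 2/5 ∨ 1/5 = 2/5
(B ↔ A) ∨ (A ∨ B) = 4/5 ∨ 2/5 = 4/5
¬((B ↔ A) ∨ (A ∨ B)) = ¬4/5 = 1/5

1/5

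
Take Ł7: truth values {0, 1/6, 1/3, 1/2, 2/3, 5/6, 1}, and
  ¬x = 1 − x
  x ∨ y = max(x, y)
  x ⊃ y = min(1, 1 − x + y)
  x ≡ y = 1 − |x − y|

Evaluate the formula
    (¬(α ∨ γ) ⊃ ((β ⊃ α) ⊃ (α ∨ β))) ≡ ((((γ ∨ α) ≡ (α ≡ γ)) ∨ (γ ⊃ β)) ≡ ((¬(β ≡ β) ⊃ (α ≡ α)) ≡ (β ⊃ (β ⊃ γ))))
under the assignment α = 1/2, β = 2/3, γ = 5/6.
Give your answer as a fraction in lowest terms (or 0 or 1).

5/6

α ∨ γ = 1/2 ∨ 5/6 = 5/6
¬(α ∨ γ) = ¬5/6 = 1/6
β ⊃ α = 2/3 ⊃ 1/2 = 5/6
α ∨ β = 1/2 ∨ 2/3 = 2/3
(β ⊃ α) ⊃ (α ∨ β) = 5/6 ⊃ 2/3 = 5/6
¬(α ∨ γ) ⊃ ((β ⊃ α) ⊃ (α ∨ β)) = 1/6 ⊃ 5/6 = 1
γ ∨ α = 5/6 ∨ 1/2 = 5/6
α ≡ γ = 1/2 ≡ 5/6 = 2/3
(γ ∨ α) ≡ (α ≡ γ) = 5/6 ≡ 2/3 = 5/6
γ ⊃ β = 5/6 ⊃ 2/3 = 5/6
((γ ∨ α) ≡ (α ≡ γ)) ∨ (γ ⊃ β) = 5/6 ∨ 5/6 = 5/6
β ≡ β = 2/3 ≡ 2/3 = 1
¬(β ≡ β) = ¬1 = 0
α ≡ α = 1/2 ≡ 1/2 = 1
¬(β ≡ β) ⊃ (α ≡ α) = 0 ⊃ 1 = 1
β ⊃ γ = 2/3 ⊃ 5/6 = 1
β ⊃ (β ⊃ γ) = 2/3 ⊃ 1 = 1
(¬(β ≡ β) ⊃ (α ≡ α)) ≡ (β ⊃ (β ⊃ γ)) = 1 ≡ 1 = 1
(((γ ∨ α) ≡ (α ≡ γ)) ∨ (γ ⊃ β)) ≡ ((¬(β ≡ β) ⊃ (α ≡ α)) ≡ (β ⊃ (β ⊃ γ))) = 5/6 ≡ 1 = 5/6
(¬(α ∨ γ) ⊃ ((β ⊃ α) ⊃ (α ∨ β))) ≡ ((((γ ∨ α) ≡ (α ≡ γ)) ∨ (γ ⊃ β)) ≡ ((¬(β ≡ β) ⊃ (α ≡ α)) ≡ (β ⊃ (β ⊃ γ)))) = 1 ≡ 5/6 = 5/6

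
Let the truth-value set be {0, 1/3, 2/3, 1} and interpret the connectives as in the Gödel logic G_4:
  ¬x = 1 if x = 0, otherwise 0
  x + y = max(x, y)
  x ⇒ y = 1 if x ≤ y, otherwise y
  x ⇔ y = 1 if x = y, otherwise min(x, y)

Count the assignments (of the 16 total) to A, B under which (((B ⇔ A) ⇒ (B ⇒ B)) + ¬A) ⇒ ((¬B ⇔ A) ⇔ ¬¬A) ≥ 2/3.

3

A = 0, B = 0 ↦ 1  ≥
A = 0, B = 1/3 ↦ 0  <
A = 0, B = 2/3 ↦ 0  <
A = 0, B = 1 ↦ 0  <
A = 1/3, B = 0 ↦ 1/3  <
A = 1/3, B = 1/3 ↦ 0  <
A = 1/3, B = 2/3 ↦ 0  <
A = 1/3, B = 1 ↦ 0  <
A = 2/3, B = 0 ↦ 2/3  ≥
A = 2/3, B = 1/3 ↦ 0  <
A = 2/3, B = 2/3 ↦ 0  <
A = 2/3, B = 1 ↦ 0  <
A = 1, B = 0 ↦ 1  ≥
A = 1, B = 1/3 ↦ 0  <
A = 1, B = 2/3 ↦ 0  <
A = 1, B = 1 ↦ 0  <
So 3 of the 16 assignments meet the threshold.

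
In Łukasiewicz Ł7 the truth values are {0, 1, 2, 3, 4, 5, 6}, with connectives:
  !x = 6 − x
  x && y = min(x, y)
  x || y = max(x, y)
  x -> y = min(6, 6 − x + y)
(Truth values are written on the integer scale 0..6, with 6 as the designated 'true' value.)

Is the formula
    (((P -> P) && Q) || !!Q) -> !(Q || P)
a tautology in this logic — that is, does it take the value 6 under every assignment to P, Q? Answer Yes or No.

No

Counterexample: take P = 0, Q = 4.
P -> P = 0 -> 0 = 6
(P -> P) && Q = 6 && 4 = 4
!Q = !4 = 2
!!Q = !2 = 4
((P -> P) && Q) || !!Q = 4 || 4 = 4
Q || P = 4 || 0 = 4
!(Q || P) = !4 = 2
(((P -> P) && Q) || !!Q) -> !(Q || P) = 4 -> 2 = 4
This gives 4 ≠ 6.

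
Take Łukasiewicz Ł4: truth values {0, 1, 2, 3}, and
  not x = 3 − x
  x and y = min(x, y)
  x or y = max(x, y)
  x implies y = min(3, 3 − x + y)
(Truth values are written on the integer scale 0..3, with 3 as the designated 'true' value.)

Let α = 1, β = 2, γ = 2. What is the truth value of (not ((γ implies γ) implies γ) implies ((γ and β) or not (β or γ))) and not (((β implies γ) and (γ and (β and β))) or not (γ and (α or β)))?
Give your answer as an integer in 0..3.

1

γ implies γ = 2 implies 2 = 3
(γ implies γ) implies γ = 3 implies 2 = 2
not ((γ implies γ) implies γ) = not 2 = 1
γ and β = 2 and 2 = 2
β or γ = 2 or 2 = 2
not (β or γ) = not 2 = 1
(γ and β) or not (β or γ) = 2 or 1 = 2
not ((γ implies γ) implies γ) implies ((γ and β) or not (β or γ)) = 1 implies 2 = 3
β implies γ = 2 implies 2 = 3
β and β = 2 and 2 = 2
γ and (β and β) = 2 and 2 = 2
(β implies γ) and (γ and (β and β)) = 3 and 2 = 2
α or β = 1 or 2 = 2
γ and (α or β) = 2 and 2 = 2
not (γ and (α or β)) = not 2 = 1
((β implies γ) and (γ and (β and β))) or not (γ and (α or β)) = 2 or 1 = 2
not (((β implies γ) and (γ and (β and β))) or not (γ and (α or β))) = not 2 = 1
(not ((γ implies γ) implies γ) implies ((γ and β) or not (β or γ))) and not (((β implies γ) and (γ and (β and β))) or not (γ and (α or β))) = 3 and 1 = 1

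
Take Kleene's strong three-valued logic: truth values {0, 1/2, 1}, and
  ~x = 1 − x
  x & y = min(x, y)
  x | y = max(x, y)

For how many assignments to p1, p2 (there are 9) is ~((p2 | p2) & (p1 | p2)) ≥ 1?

p1 = 0, p2 = 0 ↦ 1  ≥
p1 = 0, p2 = 1/2 ↦ 1/2  <
p1 = 0, p2 = 1 ↦ 0  <
p1 = 1/2, p2 = 0 ↦ 1  ≥
p1 = 1/2, p2 = 1/2 ↦ 1/2  <
p1 = 1/2, p2 = 1 ↦ 0  <
p1 = 1, p2 = 0 ↦ 1  ≥
p1 = 1, p2 = 1/2 ↦ 1/2  <
p1 = 1, p2 = 1 ↦ 0  <
So 3 of the 9 assignments meet the threshold.

3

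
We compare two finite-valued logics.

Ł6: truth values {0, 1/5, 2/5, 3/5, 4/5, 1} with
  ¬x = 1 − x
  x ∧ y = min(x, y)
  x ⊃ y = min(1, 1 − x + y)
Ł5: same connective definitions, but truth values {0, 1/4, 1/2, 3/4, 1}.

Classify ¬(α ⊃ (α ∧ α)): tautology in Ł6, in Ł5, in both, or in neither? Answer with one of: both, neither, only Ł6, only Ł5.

neither

In Ł6: at α = 0 the value is 0 — not a tautology.
In Ł5: at α = 0 the value is 0 — not a tautology.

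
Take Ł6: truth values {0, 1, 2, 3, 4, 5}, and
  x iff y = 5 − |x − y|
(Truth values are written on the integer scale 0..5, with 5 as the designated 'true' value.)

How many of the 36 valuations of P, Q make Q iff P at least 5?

value 5: 6 assignments (counts)
value 4: 10 assignments
value 3: 8 assignments
value 2: 6 assignments
value 1: 4 assignments
value 0: 2 assignments
So 6 of the 36 assignments meet the threshold.

6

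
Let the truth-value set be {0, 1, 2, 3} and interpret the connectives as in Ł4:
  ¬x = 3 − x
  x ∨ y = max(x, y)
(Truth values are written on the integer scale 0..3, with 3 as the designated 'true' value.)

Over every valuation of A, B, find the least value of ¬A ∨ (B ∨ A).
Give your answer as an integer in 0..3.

Take A = 1, B = 0:
¬A = ¬1 = 2
B ∨ A = 0 ∨ 1 = 1
¬A ∨ (B ∨ A) = 2 ∨ 1 = 2
No assignment yields a value below 2, so this is the minimum.

2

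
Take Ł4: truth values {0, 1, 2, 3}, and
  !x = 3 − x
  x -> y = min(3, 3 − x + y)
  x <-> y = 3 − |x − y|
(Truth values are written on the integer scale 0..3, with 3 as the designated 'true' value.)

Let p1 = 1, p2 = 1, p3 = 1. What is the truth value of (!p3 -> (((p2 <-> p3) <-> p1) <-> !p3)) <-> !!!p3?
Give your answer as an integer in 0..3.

!p3 = !1 = 2
p2 <-> p3 = 1 <-> 1 = 3
(p2 <-> p3) <-> p1 = 3 <-> 1 = 1
!p3 = !1 = 2
((p2 <-> p3) <-> p1) <-> !p3 = 1 <-> 2 = 2
!p3 -> (((p2 <-> p3) <-> p1) <-> !p3) = 2 -> 2 = 3
!p3 = !1 = 2
!!p3 = !2 = 1
!!!p3 = !1 = 2
(!p3 -> (((p2 <-> p3) <-> p1) <-> !p3)) <-> !!!p3 = 3 <-> 2 = 2

2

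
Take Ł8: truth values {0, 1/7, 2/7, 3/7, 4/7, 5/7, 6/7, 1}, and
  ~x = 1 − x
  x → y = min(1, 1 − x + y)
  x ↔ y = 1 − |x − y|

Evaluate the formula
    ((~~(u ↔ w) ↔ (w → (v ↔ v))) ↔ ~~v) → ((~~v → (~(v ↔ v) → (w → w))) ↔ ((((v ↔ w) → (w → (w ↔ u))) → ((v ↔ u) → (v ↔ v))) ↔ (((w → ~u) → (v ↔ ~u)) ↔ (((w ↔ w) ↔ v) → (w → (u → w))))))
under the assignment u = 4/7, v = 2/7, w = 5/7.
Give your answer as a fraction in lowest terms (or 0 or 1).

1

u ↔ w = 4/7 ↔ 5/7 = 6/7
~(u ↔ w) = ~6/7 = 1/7
~~(u ↔ w) = ~1/7 = 6/7
v ↔ v = 2/7 ↔ 2/7 = 1
w → (v ↔ v) = 5/7 → 1 = 1
~~(u ↔ w) ↔ (w → (v ↔ v)) = 6/7 ↔ 1 = 6/7
~v = ~2/7 = 5/7
~~v = ~5/7 = 2/7
(~~(u ↔ w) ↔ (w → (v ↔ v))) ↔ ~~v = 6/7 ↔ 2/7 = 3/7
~v = ~2/7 = 5/7
~~v = ~5/7 = 2/7
v ↔ v = 2/7 ↔ 2/7 = 1
~(v ↔ v) = ~1 = 0
w → w = 5/7 → 5/7 = 1
~(v ↔ v) → (w → w) = 0 → 1 = 1
~~v → (~(v ↔ v) → (w → w)) = 2/7 → 1 = 1
v ↔ w = 2/7 ↔ 5/7 = 4/7
w ↔ u = 5/7 ↔ 4/7 = 6/7
w → (w ↔ u) = 5/7 → 6/7 = 1
(v ↔ w) → (w → (w ↔ u)) = 4/7 → 1 = 1
v ↔ u = 2/7 ↔ 4/7 = 5/7
v ↔ v = 2/7 ↔ 2/7 = 1
(v ↔ u) → (v ↔ v) = 5/7 → 1 = 1
((v ↔ w) → (w → (w ↔ u))) → ((v ↔ u) → (v ↔ v)) = 1 → 1 = 1
~u = ~4/7 = 3/7
w → ~u = 5/7 → 3/7 = 5/7
~u = ~4/7 = 3/7
v ↔ ~u = 2/7 ↔ 3/7 = 6/7
(w → ~u) → (v ↔ ~u) = 5/7 → 6/7 = 1
w ↔ w = 5/7 ↔ 5/7 = 1
(w ↔ w) ↔ v = 1 ↔ 2/7 = 2/7
u → w = 4/7 → 5/7 = 1
w → (u → w) = 5/7 → 1 = 1
((w ↔ w) ↔ v) → (w → (u → w)) = 2/7 → 1 = 1
((w → ~u) → (v ↔ ~u)) ↔ (((w ↔ w) ↔ v) → (w → (u → w))) = 1 ↔ 1 = 1
(((v ↔ w) → (w → (w ↔ u))) → ((v ↔ u) → (v ↔ v))) ↔ (((w → ~u) → (v ↔ ~u)) ↔ (((w ↔ w) ↔ v) → (w → (u → w)))) = 1 ↔ 1 = 1
(~~v → (~(v ↔ v) → (w → w))) ↔ ((((v ↔ w) → (w → (w ↔ u))) → ((v ↔ u) → (v ↔ v))) ↔ (((w → ~u) → (v ↔ ~u)) ↔ (((w ↔ w) ↔ v) → (w → (u → w))))) = 1 ↔ 1 = 1
((~~(u ↔ w) ↔ (w → (v ↔ v))) ↔ ~~v) → ((~~v → (~(v ↔ v) → (w → w))) ↔ ((((v ↔ w) → (w → (w ↔ u))) → ((v ↔ u) → (v ↔ v))) ↔ (((w → ~u) → (v ↔ ~u)) ↔ (((w ↔ w) ↔ v) → (w → (u → w)))))) = 3/7 → 1 = 1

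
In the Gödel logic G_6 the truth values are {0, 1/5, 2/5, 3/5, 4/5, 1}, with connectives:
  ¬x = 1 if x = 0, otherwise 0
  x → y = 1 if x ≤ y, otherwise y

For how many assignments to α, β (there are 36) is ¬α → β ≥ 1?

31

value 1: 31 assignments (counts)
value 4/5: 1 assignment
value 3/5: 1 assignment
value 2/5: 1 assignment
value 1/5: 1 assignment
value 0: 1 assignment
So 31 of the 36 assignments meet the threshold.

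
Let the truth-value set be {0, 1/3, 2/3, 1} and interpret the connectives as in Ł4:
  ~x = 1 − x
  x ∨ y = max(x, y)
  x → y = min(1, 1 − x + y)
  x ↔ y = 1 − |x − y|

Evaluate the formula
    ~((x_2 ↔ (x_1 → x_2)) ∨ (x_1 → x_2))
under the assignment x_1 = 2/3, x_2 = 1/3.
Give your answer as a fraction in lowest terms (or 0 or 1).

x_1 → x_2 = 2/3 → 1/3 = 2/3
x_2 ↔ (x_1 → x_2) = 1/3 ↔ 2/3 = 2/3
x_1 → x_2 = 2/3 → 1/3 = 2/3
(x_2 ↔ (x_1 → x_2)) ∨ (x_1 → x_2) = 2/3 ∨ 2/3 = 2/3
~((x_2 ↔ (x_1 → x_2)) ∨ (x_1 → x_2)) = ~2/3 = 1/3

1/3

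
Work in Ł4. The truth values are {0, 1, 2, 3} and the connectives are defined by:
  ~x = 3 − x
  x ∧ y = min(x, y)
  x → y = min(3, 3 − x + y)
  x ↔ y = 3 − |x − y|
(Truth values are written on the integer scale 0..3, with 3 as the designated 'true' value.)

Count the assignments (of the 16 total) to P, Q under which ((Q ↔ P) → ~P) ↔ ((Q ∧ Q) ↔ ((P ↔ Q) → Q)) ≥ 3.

4

P = 0, Q = 0 ↦ 3  ≥
P = 0, Q = 1 ↦ 2  <
P = 0, Q = 2 ↦ 2  <
P = 0, Q = 3 ↦ 3  ≥
P = 1, Q = 0 ↦ 2  <
P = 1, Q = 1 ↦ 2  <
P = 1, Q = 2 ↦ 2  <
P = 1, Q = 3 ↦ 3  ≥
P = 2, Q = 0 ↦ 1  <
P = 2, Q = 1 ↦ 3  ≥
P = 2, Q = 2 ↦ 1  <
P = 2, Q = 3 ↦ 2  <
P = 3, Q = 0 ↦ 0  <
P = 3, Q = 1 ↦ 2  <
P = 3, Q = 2 ↦ 2  <
P = 3, Q = 3 ↦ 0  <
So 4 of the 16 assignments meet the threshold.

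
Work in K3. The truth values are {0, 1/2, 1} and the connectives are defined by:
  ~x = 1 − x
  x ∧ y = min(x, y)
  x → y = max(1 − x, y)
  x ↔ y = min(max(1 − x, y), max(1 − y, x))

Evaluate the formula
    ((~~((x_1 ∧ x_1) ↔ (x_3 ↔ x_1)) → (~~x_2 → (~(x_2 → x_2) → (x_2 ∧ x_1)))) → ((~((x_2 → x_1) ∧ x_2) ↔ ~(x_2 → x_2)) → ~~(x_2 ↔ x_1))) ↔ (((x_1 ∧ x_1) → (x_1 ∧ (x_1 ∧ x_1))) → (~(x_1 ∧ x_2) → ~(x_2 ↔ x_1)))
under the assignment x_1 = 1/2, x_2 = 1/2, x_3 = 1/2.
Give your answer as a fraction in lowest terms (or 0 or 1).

1/2

x_1 ∧ x_1 = 1/2 ∧ 1/2 = 1/2
x_3 ↔ x_1 = 1/2 ↔ 1/2 = 1/2
(x_1 ∧ x_1) ↔ (x_3 ↔ x_1) = 1/2 ↔ 1/2 = 1/2
~((x_1 ∧ x_1) ↔ (x_3 ↔ x_1)) = ~1/2 = 1/2
~~((x_1 ∧ x_1) ↔ (x_3 ↔ x_1)) = ~1/2 = 1/2
~x_2 = ~1/2 = 1/2
~~x_2 = ~1/2 = 1/2
x_2 → x_2 = 1/2 → 1/2 = 1/2
~(x_2 → x_2) = ~1/2 = 1/2
x_2 ∧ x_1 = 1/2 ∧ 1/2 = 1/2
~(x_2 → x_2) → (x_2 ∧ x_1) = 1/2 → 1/2 = 1/2
~~x_2 → (~(x_2 → x_2) → (x_2 ∧ x_1)) = 1/2 → 1/2 = 1/2
~~((x_1 ∧ x_1) ↔ (x_3 ↔ x_1)) → (~~x_2 → (~(x_2 → x_2) → (x_2 ∧ x_1))) = 1/2 → 1/2 = 1/2
x_2 → x_1 = 1/2 → 1/2 = 1/2
(x_2 → x_1) ∧ x_2 = 1/2 ∧ 1/2 = 1/2
~((x_2 → x_1) ∧ x_2) = ~1/2 = 1/2
x_2 → x_2 = 1/2 → 1/2 = 1/2
~(x_2 → x_2) = ~1/2 = 1/2
~((x_2 → x_1) ∧ x_2) ↔ ~(x_2 → x_2) = 1/2 ↔ 1/2 = 1/2
x_2 ↔ x_1 = 1/2 ↔ 1/2 = 1/2
~(x_2 ↔ x_1) = ~1/2 = 1/2
~~(x_2 ↔ x_1) = ~1/2 = 1/2
(~((x_2 → x_1) ∧ x_2) ↔ ~(x_2 → x_2)) → ~~(x_2 ↔ x_1) = 1/2 → 1/2 = 1/2
(~~((x_1 ∧ x_1) ↔ (x_3 ↔ x_1)) → (~~x_2 → (~(x_2 → x_2) → (x_2 ∧ x_1)))) → ((~((x_2 → x_1) ∧ x_2) ↔ ~(x_2 → x_2)) → ~~(x_2 ↔ x_1)) = 1/2 → 1/2 = 1/2
x_1 ∧ x_1 = 1/2 ∧ 1/2 = 1/2
x_1 ∧ x_1 = 1/2 ∧ 1/2 = 1/2
x_1 ∧ (x_1 ∧ x_1) = 1/2 ∧ 1/2 = 1/2
(x_1 ∧ x_1) → (x_1 ∧ (x_1 ∧ x_1)) = 1/2 → 1/2 = 1/2
x_1 ∧ x_2 = 1/2 ∧ 1/2 = 1/2
~(x_1 ∧ x_2) = ~1/2 = 1/2
x_2 ↔ x_1 = 1/2 ↔ 1/2 = 1/2
~(x_2 ↔ x_1) = ~1/2 = 1/2
~(x_1 ∧ x_2) → ~(x_2 ↔ x_1) = 1/2 → 1/2 = 1/2
((x_1 ∧ x_1) → (x_1 ∧ (x_1 ∧ x_1))) → (~(x_1 ∧ x_2) → ~(x_2 ↔ x_1)) = 1/2 → 1/2 = 1/2
((~~((x_1 ∧ x_1) ↔ (x_3 ↔ x_1)) → (~~x_2 → (~(x_2 → x_2) → (x_2 ∧ x_1)))) → ((~((x_2 → x_1) ∧ x_2) ↔ ~(x_2 → x_2)) → ~~(x_2 ↔ x_1))) ↔ (((x_1 ∧ x_1) → (x_1 ∧ (x_1 ∧ x_1))) → (~(x_1 ∧ x_2) → ~(x_2 ↔ x_1))) = 1/2 ↔ 1/2 = 1/2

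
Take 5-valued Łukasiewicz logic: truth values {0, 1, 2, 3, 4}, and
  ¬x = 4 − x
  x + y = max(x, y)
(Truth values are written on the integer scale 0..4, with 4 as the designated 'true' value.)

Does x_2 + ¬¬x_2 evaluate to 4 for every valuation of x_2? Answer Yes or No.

Counterexample: take x_2 = 0.
¬x_2 = ¬0 = 4
¬¬x_2 = ¬4 = 0
x_2 + ¬¬x_2 = 0 + 0 = 0
This gives 0 ≠ 4.

No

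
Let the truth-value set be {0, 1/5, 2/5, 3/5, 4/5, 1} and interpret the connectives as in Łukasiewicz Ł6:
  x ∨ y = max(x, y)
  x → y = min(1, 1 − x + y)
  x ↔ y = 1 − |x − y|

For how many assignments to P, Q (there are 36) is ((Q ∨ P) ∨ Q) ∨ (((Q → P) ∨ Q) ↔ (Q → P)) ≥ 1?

32

value 1: 32 assignments (counts)
value 4/5: 4 assignments
So 32 of the 36 assignments meet the threshold.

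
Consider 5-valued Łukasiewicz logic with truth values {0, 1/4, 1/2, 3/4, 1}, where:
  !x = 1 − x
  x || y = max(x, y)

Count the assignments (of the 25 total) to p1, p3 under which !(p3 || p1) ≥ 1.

value 1: 1 assignment (counts)
value 3/4: 3 assignments
value 1/2: 5 assignments
value 1/4: 7 assignments
value 0: 9 assignments
So 1 of the 25 assignments meets the threshold.

1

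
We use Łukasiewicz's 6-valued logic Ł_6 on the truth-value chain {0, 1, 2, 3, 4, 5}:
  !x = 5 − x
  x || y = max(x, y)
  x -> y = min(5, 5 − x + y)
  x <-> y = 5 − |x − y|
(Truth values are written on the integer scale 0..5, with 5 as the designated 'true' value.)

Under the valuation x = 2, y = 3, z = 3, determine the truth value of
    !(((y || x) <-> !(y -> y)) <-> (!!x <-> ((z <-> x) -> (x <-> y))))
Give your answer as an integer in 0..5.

y || x = 3 || 2 = 3
y -> y = 3 -> 3 = 5
!(y -> y) = !5 = 0
(y || x) <-> !(y -> y) = 3 <-> 0 = 2
!x = !2 = 3
!!x = !3 = 2
z <-> x = 3 <-> 2 = 4
x <-> y = 2 <-> 3 = 4
(z <-> x) -> (x <-> y) = 4 -> 4 = 5
!!x <-> ((z <-> x) -> (x <-> y)) = 2 <-> 5 = 2
((y || x) <-> !(y -> y)) <-> (!!x <-> ((z <-> x) -> (x <-> y))) = 2 <-> 2 = 5
!(((y || x) <-> !(y -> y)) <-> (!!x <-> ((z <-> x) -> (x <-> y)))) = !5 = 0

0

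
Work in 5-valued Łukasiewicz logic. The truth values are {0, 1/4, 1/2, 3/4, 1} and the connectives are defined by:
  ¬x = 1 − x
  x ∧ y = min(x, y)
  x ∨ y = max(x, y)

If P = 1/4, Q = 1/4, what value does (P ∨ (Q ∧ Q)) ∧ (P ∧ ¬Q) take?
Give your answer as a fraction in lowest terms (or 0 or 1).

1/4

Q ∧ Q = 1/4 ∧ 1/4 = 1/4
P ∨ (Q ∧ Q) = 1/4 ∨ 1/4 = 1/4
¬Q = ¬1/4 = 3/4
P ∧ ¬Q = 1/4 ∧ 3/4 = 1/4
(P ∨ (Q ∧ Q)) ∧ (P ∧ ¬Q) = 1/4 ∧ 1/4 = 1/4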